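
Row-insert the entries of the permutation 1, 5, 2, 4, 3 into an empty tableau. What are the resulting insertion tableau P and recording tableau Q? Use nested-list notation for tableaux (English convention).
P = [[1, 2, 3], [4], [5]], Q = [[1, 2, 4], [3], [5]]

Insert each entry of the permutation into P by Schensted row insertion, recording in Q the position of each new cell.

Insert 1: appended to row 1. P = [[1]], Q = [[1]].
Insert 5: appended to row 1. P = [[1, 5]], Q = [[1, 2]].
Insert 2: 2 bumps 5 from row 1; 5 starts row 2. P = [[1, 2], [5]], Q = [[1, 2], [3]].
Insert 4: appended to row 1. P = [[1, 2, 4], [5]], Q = [[1, 2, 4], [3]].
Insert 3: 3 bumps 4 from row 1; 4 bumps 5 from row 2; 5 starts row 3. P = [[1, 2, 3], [4], [5]], Q = [[1, 2, 4], [3], [5]].

So P = [[1, 2, 3], [4], [5]], Q = [[1, 2, 4], [3], [5]].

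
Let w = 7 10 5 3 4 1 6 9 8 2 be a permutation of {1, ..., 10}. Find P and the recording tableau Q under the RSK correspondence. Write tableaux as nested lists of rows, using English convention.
P = [[1, 2, 6, 8], [3, 4], [5, 9], [7, 10]], Q = [[1, 2, 7, 8], [3, 5], [4, 9], [6, 10]]

Insert each entry of the permutation into P by Schensted row insertion, recording in Q the position of each new cell.

Insert 7: appended to row 1. P = [[7]].
Insert 10: appended to row 1. P = [[7, 10]].
Insert 5: 5 bumps 7 from row 1; 7 starts row 2. P = [[5, 10], [7]].
Insert 3: 3 bumps 5 from row 1; 5 bumps 7 from row 2; 7 starts row 3. P = [[3, 10], [5], [7]].
Insert 4: 4 bumps 10 from row 1; 10 appends to row 2. P = [[3, 4], [5, 10], [7]].
Insert 1: 1 bumps 3 from row 1; 3 bumps 5 from row 2; 5 bumps 7 from row 3; 7 starts row 4. P = [[1, 4], [3, 10], [5], [7]].
Insert 6: appended to row 1. P = [[1, 4, 6], [3, 10], [5], [7]].
Insert 9: appended to row 1. P = [[1, 4, 6, 9], [3, 10], [5], [7]].
Insert 8: 8 bumps 9 from row 1; 9 bumps 10 from row 2; 10 appends to row 3. P = [[1, 4, 6, 8], [3, 9], [5, 10], [7]].
Insert 2: 2 bumps 4 from row 1; 4 bumps 9 from row 2; 9 bumps 10 from row 3; 10 appends to row 4. P = [[1, 2, 6, 8], [3, 4], [5, 9], [7, 10]].

So P = [[1, 2, 6, 8], [3, 4], [5, 9], [7, 10]], Q = [[1, 2, 7, 8], [3, 5], [4, 9], [6, 10]].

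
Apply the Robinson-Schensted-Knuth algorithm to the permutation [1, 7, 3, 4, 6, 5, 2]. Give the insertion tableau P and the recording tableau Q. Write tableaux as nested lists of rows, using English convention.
Insert each entry of the permutation into P by Schensted row insertion, recording in Q the position of each new cell.

Insert 1: appended to row 1. P = [[1]], Q = [[1]].
Insert 7: appended to row 1. P = [[1, 7]], Q = [[1, 2]].
Insert 3: 3 bumps 7 from row 1; 7 starts row 2. P = [[1, 3], [7]], Q = [[1, 2], [3]].
Insert 4: appended to row 1. P = [[1, 3, 4], [7]], Q = [[1, 2, 4], [3]].
Insert 6: appended to row 1. P = [[1, 3, 4, 6], [7]], Q = [[1, 2, 4, 5], [3]].
Insert 5: 5 bumps 6 from row 1; 6 bumps 7 from row 2; 7 starts row 3. P = [[1, 3, 4, 5], [6], [7]], Q = [[1, 2, 4, 5], [3], [6]].
Insert 2: 2 bumps 3 from row 1; 3 bumps 6 from row 2; 6 bumps 7 from row 3; 7 starts row 4. P = [[1, 2, 4, 5], [3], [6], [7]], Q = [[1, 2, 4, 5], [3], [6], [7]].

So P = [[1, 2, 4, 5], [3], [6], [7]], Q = [[1, 2, 4, 5], [3], [6], [7]].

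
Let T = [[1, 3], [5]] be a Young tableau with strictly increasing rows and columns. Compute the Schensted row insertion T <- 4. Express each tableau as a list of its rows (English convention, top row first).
4 is larger than every entry of row 1, so it is appended to row 1. The new tableau is [[1, 3, 4], [5]].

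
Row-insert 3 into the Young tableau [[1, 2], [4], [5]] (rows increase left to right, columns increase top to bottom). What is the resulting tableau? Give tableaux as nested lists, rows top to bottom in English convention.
3 is larger than every entry of row 1, so it is appended to row 1. The new tableau is [[1, 2, 3], [4], [5]].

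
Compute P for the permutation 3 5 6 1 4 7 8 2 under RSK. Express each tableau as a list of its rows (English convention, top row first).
P = [[1, 2, 6, 7, 8], [3, 4], [5]]

Insert 3: appended to row 1. P = [[3]].
Insert 5: appended to row 1. P = [[3, 5]].
Insert 6: appended to row 1. P = [[3, 5, 6]].
Insert 1: 1 bumps 3 from row 1; 3 starts row 2. P = [[1, 5, 6], [3]].
Insert 4: 4 bumps 5 from row 1; 5 appends to row 2. P = [[1, 4, 6], [3, 5]].
Insert 7: appended to row 1. P = [[1, 4, 6, 7], [3, 5]].
Insert 8: appended to row 1. P = [[1, 4, 6, 7, 8], [3, 5]].
Insert 2: 2 bumps 4 from row 1; 4 bumps 5 from row 2; 5 starts row 3. P = [[1, 2, 6, 7, 8], [3, 4], [5]].

So P = [[1, 2, 6, 7, 8], [3, 4], [5]].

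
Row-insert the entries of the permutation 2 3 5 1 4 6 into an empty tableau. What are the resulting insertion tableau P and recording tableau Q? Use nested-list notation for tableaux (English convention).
Insert each entry of the permutation into P by Schensted row insertion, recording in Q the position of each new cell.

Insert 2: appended to row 1. P = [[2]].
Insert 3: appended to row 1. P = [[2, 3]].
Insert 5: appended to row 1. P = [[2, 3, 5]].
Insert 1: 1 bumps 2 from row 1; 2 starts row 2. P = [[1, 3, 5], [2]].
Insert 4: 4 bumps 5 from row 1; 5 appends to row 2. P = [[1, 3, 4], [2, 5]].
Insert 6: appended to row 1. P = [[1, 3, 4, 6], [2, 5]].

So P = [[1, 3, 4, 6], [2, 5]], Q = [[1, 2, 3, 6], [4, 5]].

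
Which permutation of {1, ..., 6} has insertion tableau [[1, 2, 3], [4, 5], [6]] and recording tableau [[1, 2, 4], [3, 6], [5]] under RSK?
Reverse the RSK construction: for i from n down to 1, find the cell of Q containing i, remove the entry at that cell from P, and reverse-bump it up through P; the value ejected from row 1 is w(i).

Step i=6: Q has 6 at row 2, column 2; remove 5 from row 2 of P and reverse-bump: 5 enters row 1 and ejects 3. So w(6) = 3. P is now [[1, 2, 5], [4], [6]].
Step i=5: Q has 5 at row 3, column 1; remove 6 from row 3 of P and reverse-bump: 6 enters row 2 and ejects 4; 4 enters row 1 and ejects 2. So w(5) = 2. P is now [[1, 4, 5], [6]].
Step i=4: Q has 4 at row 1, column 3; remove that cell from P, ejecting 5. So w(4) = 5. P is now [[1, 4], [6]].
Step i=3: Q has 3 at row 2, column 1; remove 6 from row 2 of P and reverse-bump: 6 enters row 1 and ejects 4. So w(3) = 4. P is now [[1, 6]].
Step i=2: Q has 2 at row 1, column 2; remove that cell from P, ejecting 6. So w(2) = 6. P is now [[1]].
Step i=1: Q has 1 at row 1, column 1; remove that cell from P, ejecting 1. So w(1) = 1. P is now [].

So w = 1 6 4 5 2 3.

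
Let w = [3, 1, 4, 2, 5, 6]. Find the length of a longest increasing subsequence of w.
4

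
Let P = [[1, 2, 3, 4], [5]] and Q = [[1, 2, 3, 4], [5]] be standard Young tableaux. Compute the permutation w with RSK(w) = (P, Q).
1 2 3 5 4

Reverse the RSK construction: for i from n down to 1, find the cell of Q containing i, remove the entry at that cell from P, and reverse-bump it up through P; the value ejected from row 1 is w(i).

Step i=5: Q has 5 at row 2, column 1; remove 5 from row 2 of P and reverse-bump: 5 enters row 1 and ejects 4. So w(5) = 4. P is now [[1, 2, 3, 5]].
Step i=4: Q has 4 at row 1, column 4; remove that cell from P, ejecting 5. So w(4) = 5. P is now [[1, 2, 3]].
Step i=3: Q has 3 at row 1, column 3; remove that cell from P, ejecting 3. So w(3) = 3. P is now [[1, 2]].
Step i=2: Q has 2 at row 1, column 2; remove that cell from P, ejecting 2. So w(2) = 2. P is now [[1]].
Step i=1: Q has 1 at row 1, column 1; remove that cell from P, ejecting 1. So w(1) = 1. P is now [].

So w = 1 2 3 5 4.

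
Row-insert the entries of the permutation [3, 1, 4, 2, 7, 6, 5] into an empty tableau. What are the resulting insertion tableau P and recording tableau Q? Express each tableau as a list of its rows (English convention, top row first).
P = [[1, 2, 5], [3, 4, 6], [7]], Q = [[1, 3, 5], [2, 4, 6], [7]]

Insert each entry of the permutation into P by Schensted row insertion, recording in Q the position of each new cell.

After inserting 3: P = [[3]].
After inserting 1: P = [[1], [3]].
After inserting 4: P = [[1, 4], [3]].
After inserting 2: P = [[1, 2], [3, 4]].
After inserting 7: P = [[1, 2, 7], [3, 4]].
After inserting 6: P = [[1, 2, 6], [3, 4, 7]].
After inserting 5: P = [[1, 2, 5], [3, 4, 6], [7]].

So P = [[1, 2, 5], [3, 4, 6], [7]], Q = [[1, 3, 5], [2, 4, 6], [7]].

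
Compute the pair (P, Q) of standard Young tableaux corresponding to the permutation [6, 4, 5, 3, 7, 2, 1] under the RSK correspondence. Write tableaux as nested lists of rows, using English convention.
P = [[1, 5, 7], [2], [3], [4], [6]], Q = [[1, 3, 5], [2], [4], [6], [7]]

Insert each entry of the permutation into P by Schensted row insertion, recording in Q the position of each new cell.

Insert 6: appended to row 1. P = [[6]].
Insert 4: 4 bumps 6 from row 1; 6 starts row 2. P = [[4], [6]].
Insert 5: appended to row 1. P = [[4, 5], [6]].
Insert 3: 3 bumps 4 from row 1; 4 bumps 6 from row 2; 6 starts row 3. P = [[3, 5], [4], [6]].
Insert 7: appended to row 1. P = [[3, 5, 7], [4], [6]].
Insert 2: 2 bumps 3 from row 1; 3 bumps 4 from row 2; 4 bumps 6 from row 3; 6 starts row 4. P = [[2, 5, 7], [3], [4], [6]].
Insert 1: 1 bumps 2 from row 1; 2 bumps 3 from row 2; 3 bumps 4 from row 3; 4 bumps 6 from row 4; 6 starts row 5. P = [[1, 5, 7], [2], [3], [4], [6]].

So P = [[1, 5, 7], [2], [3], [4], [6]], Q = [[1, 3, 5], [2], [4], [6], [7]].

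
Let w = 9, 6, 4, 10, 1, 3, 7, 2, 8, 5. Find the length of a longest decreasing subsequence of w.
5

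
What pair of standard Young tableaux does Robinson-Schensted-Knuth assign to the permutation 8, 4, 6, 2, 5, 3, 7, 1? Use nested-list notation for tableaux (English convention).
Insert each entry of the permutation into P by Schensted row insertion, recording in Q the position of each new cell.

Insert 8: appended to row 1. P = [[8]].
Insert 4: 4 bumps 8 from row 1; 8 starts row 2. P = [[4], [8]].
Insert 6: appended to row 1. P = [[4, 6], [8]].
Insert 2: 2 bumps 4 from row 1; 4 bumps 8 from row 2; 8 starts row 3. P = [[2, 6], [4], [8]].
Insert 5: 5 bumps 6 from row 1; 6 appends to row 2. P = [[2, 5], [4, 6], [8]].
Insert 3: 3 bumps 5 from row 1; 5 bumps 6 from row 2; 6 bumps 8 from row 3; 8 starts row 4. P = [[2, 3], [4, 5], [6], [8]].
Insert 7: appended to row 1. P = [[2, 3, 7], [4, 5], [6], [8]].
Insert 1: 1 bumps 2 from row 1; 2 bumps 4 from row 2; 4 bumps 6 from row 3; 6 bumps 8 from row 4; 8 starts row 5. P = [[1, 3, 7], [2, 5], [4], [6], [8]].

So P = [[1, 3, 7], [2, 5], [4], [6], [8]], Q = [[1, 3, 7], [2, 5], [4], [6], [8]].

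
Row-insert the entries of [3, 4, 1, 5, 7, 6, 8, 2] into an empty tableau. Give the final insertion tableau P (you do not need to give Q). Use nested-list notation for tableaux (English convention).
Insert 3: appended to row 1. P = [[3]].
Insert 4: appended to row 1. P = [[3, 4]].
Insert 1: 1 bumps 3 from row 1; 3 starts row 2. P = [[1, 4], [3]].
Insert 5: appended to row 1. P = [[1, 4, 5], [3]].
Insert 7: appended to row 1. P = [[1, 4, 5, 7], [3]].
Insert 6: 6 bumps 7 from row 1; 7 appends to row 2. P = [[1, 4, 5, 6], [3, 7]].
Insert 8: appended to row 1. P = [[1, 4, 5, 6, 8], [3, 7]].
Insert 2: 2 bumps 4 from row 1; 4 bumps 7 from row 2; 7 starts row 3. P = [[1, 2, 5, 6, 8], [3, 4], [7]].

So P = [[1, 2, 5, 6, 8], [3, 4], [7]].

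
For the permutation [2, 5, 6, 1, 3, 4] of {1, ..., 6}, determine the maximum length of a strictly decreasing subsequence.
2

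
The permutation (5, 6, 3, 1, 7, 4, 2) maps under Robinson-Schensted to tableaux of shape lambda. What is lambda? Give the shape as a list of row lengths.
RSK row insertion gives P = [[1, 2, 7], [3, 4], [5, 6]], which has shape [3, 2, 2].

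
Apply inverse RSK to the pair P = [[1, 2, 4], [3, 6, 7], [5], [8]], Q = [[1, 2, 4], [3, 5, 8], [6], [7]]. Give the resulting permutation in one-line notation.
Reverse the RSK construction: for i from n down to 1, find the cell of Q containing i, remove the entry at that cell from P, and reverse-bump it up through P; the value ejected from row 1 is w(i).

Step i=8: Q has 8 at row 2, column 3; remove 7 from row 2 of P and reverse-bump: 7 enters row 1 and ejects 4. So w(8) = 4. P is now [[1, 2, 7], [3, 6], [5], [8]].
Step i=7: Q has 7 at row 4, column 1; remove 8 from row 4 of P and reverse-bump: 8 enters row 3 and ejects 5; 5 enters row 2 and ejects 3; 3 enters row 1 and ejects 2. So w(7) = 2. P is now [[1, 3, 7], [5, 6], [8]].
Step i=6: Q has 6 at row 3, column 1; remove 8 from row 3 of P and reverse-bump: 8 enters row 2 and ejects 6; 6 enters row 1 and ejects 3. So w(6) = 3. P is now [[1, 6, 7], [5, 8]].
Step i=5: Q has 5 at row 2, column 2; remove 8 from row 2 of P and reverse-bump: 8 enters row 1 and ejects 7. So w(5) = 7. P is now [[1, 6, 8], [5]].
Step i=4: Q has 4 at row 1, column 3; remove that cell from P, ejecting 8. So w(4) = 8. P is now [[1, 6], [5]].
Step i=3: Q has 3 at row 2, column 1; remove 5 from row 2 of P and reverse-bump: 5 enters row 1 and ejects 1. So w(3) = 1. P is now [[5, 6]].
Step i=2: Q has 2 at row 1, column 2; remove that cell from P, ejecting 6. So w(2) = 6. P is now [[5]].
Step i=1: Q has 1 at row 1, column 1; remove that cell from P, ejecting 5. So w(1) = 5. P is now [].

So w = 5 6 1 8 7 3 2 4.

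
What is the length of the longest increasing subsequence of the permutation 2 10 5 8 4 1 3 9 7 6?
4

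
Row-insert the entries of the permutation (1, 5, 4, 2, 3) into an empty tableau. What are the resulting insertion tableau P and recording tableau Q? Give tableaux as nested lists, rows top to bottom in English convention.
Insert each entry of the permutation into P by Schensted row insertion, recording in Q the position of each new cell.

Insert 1: appended to row 1. P = [[1]], Q = [[1]].
Insert 5: appended to row 1. P = [[1, 5]], Q = [[1, 2]].
Insert 4: 4 bumps 5 from row 1; 5 starts row 2. P = [[1, 4], [5]], Q = [[1, 2], [3]].
Insert 2: 2 bumps 4 from row 1; 4 bumps 5 from row 2; 5 starts row 3. P = [[1, 2], [4], [5]], Q = [[1, 2], [3], [4]].
Insert 3: appended to row 1. P = [[1, 2, 3], [4], [5]], Q = [[1, 2, 5], [3], [4]].

So P = [[1, 2, 3], [4], [5]], Q = [[1, 2, 5], [3], [4]].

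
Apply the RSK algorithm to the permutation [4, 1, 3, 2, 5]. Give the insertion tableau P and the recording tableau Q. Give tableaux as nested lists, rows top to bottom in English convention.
P = [[1, 2, 5], [3], [4]], Q = [[1, 3, 5], [2], [4]]

Insert each entry of the permutation into P by Schensted row insertion, recording in Q the position of each new cell.

Insert 4: appended to row 1. P = [[4]].
Insert 1: 1 bumps 4 from row 1; 4 starts row 2. P = [[1], [4]].
Insert 3: appended to row 1. P = [[1, 3], [4]].
Insert 2: 2 bumps 3 from row 1; 3 bumps 4 from row 2; 4 starts row 3. P = [[1, 2], [3], [4]].
Insert 5: appended to row 1. P = [[1, 2, 5], [3], [4]].

So P = [[1, 2, 5], [3], [4]], Q = [[1, 3, 5], [2], [4]].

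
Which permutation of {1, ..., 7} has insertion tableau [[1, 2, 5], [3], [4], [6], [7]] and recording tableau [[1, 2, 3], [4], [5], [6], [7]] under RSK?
Reverse RSK: for i = n, n-1, ..., 1, locate i in Q, remove the corresponding corner cell from P, and reverse-bump its entry up through P; the value ejected from row 1 is w(i).

So w = 1 4 7 6 5 3 2.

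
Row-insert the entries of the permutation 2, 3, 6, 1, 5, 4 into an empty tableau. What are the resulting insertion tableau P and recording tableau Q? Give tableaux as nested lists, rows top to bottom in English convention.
P = [[1, 3, 4], [2, 5], [6]], Q = [[1, 2, 3], [4, 5], [6]]

Insert each entry of the permutation into P by Schensted row insertion, recording in Q the position of each new cell.

Insert 2: appended to row 1. P = [[2]], Q = [[1]].
Insert 3: appended to row 1. P = [[2, 3]], Q = [[1, 2]].
Insert 6: appended to row 1. P = [[2, 3, 6]], Q = [[1, 2, 3]].
Insert 1: 1 bumps 2 from row 1; 2 starts row 2. P = [[1, 3, 6], [2]], Q = [[1, 2, 3], [4]].
Insert 5: 5 bumps 6 from row 1; 6 appends to row 2. P = [[1, 3, 5], [2, 6]], Q = [[1, 2, 3], [4, 5]].
Insert 4: 4 bumps 5 from row 1; 5 bumps 6 from row 2; 6 starts row 3. P = [[1, 3, 4], [2, 5], [6]], Q = [[1, 2, 3], [4, 5], [6]].

So P = [[1, 3, 4], [2, 5], [6]], Q = [[1, 2, 3], [4, 5], [6]].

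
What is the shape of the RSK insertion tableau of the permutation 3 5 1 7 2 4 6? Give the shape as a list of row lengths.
[4, 3]

Row-insert each entry into an empty tableau.

After inserting 3: P = [[3]].
After inserting 5: P = [[3, 5]].
After inserting 1: P = [[1, 5], [3]].
After inserting 7: P = [[1, 5, 7], [3]].
After inserting 2: P = [[1, 2, 7], [3, 5]].
After inserting 4: P = [[1, 2, 4], [3, 5, 7]].
After inserting 6: P = [[1, 2, 4, 6], [3, 5, 7]].

The final insertion tableau P = [[1, 2, 4, 6], [3, 5, 7]] has shape [4, 3].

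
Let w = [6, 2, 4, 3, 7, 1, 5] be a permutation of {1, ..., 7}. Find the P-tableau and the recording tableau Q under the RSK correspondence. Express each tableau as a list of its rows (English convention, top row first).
Insert each entry of the permutation into P by Schensted row insertion, recording in Q the position of each new cell.

Insert 6: appended to row 1. P = [[6]], Q = [[1]].
Insert 2: 2 bumps 6 from row 1; 6 starts row 2. P = [[2], [6]], Q = [[1], [2]].
Insert 4: appended to row 1. P = [[2, 4], [6]], Q = [[1, 3], [2]].
Insert 3: 3 bumps 4 from row 1; 4 bumps 6 from row 2; 6 starts row 3. P = [[2, 3], [4], [6]], Q = [[1, 3], [2], [4]].
Insert 7: appended to row 1. P = [[2, 3, 7], [4], [6]], Q = [[1, 3, 5], [2], [4]].
Insert 1: 1 bumps 2 from row 1; 2 bumps 4 from row 2; 4 bumps 6 from row 3; 6 starts row 4. P = [[1, 3, 7], [2], [4], [6]], Q = [[1, 3, 5], [2], [4], [6]].
Insert 5: 5 bumps 7 from row 1; 7 appends to row 2. P = [[1, 3, 5], [2, 7], [4], [6]], Q = [[1, 3, 5], [2, 7], [4], [6]].

So P = [[1, 3, 5], [2, 7], [4], [6]], Q = [[1, 3, 5], [2, 7], [4], [6]].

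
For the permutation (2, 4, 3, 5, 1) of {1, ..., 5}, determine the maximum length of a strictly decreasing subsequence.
3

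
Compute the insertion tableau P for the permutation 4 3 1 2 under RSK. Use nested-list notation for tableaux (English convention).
Insert 4: appended to row 1. P = [[4]].
Insert 3: 3 bumps 4 from row 1; 4 starts row 2. P = [[3], [4]].
Insert 1: 1 bumps 3 from row 1; 3 bumps 4 from row 2; 4 starts row 3. P = [[1], [3], [4]].
Insert 2: appended to row 1. P = [[1, 2], [3], [4]].

So P = [[1, 2], [3], [4]].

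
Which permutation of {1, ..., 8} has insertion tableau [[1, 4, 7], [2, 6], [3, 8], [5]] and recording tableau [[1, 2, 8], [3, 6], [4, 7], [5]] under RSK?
Reverse the RSK construction: for i from n down to 1, find the cell of Q containing i, remove the entry at that cell from P, and reverse-bump it up through P; the value ejected from row 1 is w(i).

Step i=8: Q has 8 at row 1, column 3; remove that cell from P, ejecting 7. So w(8) = 7. P is now [[1, 4], [2, 6], [3, 8], [5]].
Step i=7: Q has 7 at row 3, column 2; remove 8 from row 3 of P and reverse-bump: 8 enters row 2 and ejects 6; 6 enters row 1 and ejects 4. So w(7) = 4. P is now [[1, 6], [2, 8], [3], [5]].
Step i=6: Q has 6 at row 2, column 2; remove 8 from row 2 of P and reverse-bump: 8 enters row 1 and ejects 6. So w(6) = 6. P is now [[1, 8], [2], [3], [5]].
Step i=5: Q has 5 at row 4, column 1; remove 5 from row 4 of P and reverse-bump: 5 enters row 3 and ejects 3; 3 enters row 2 and ejects 2; 2 enters row 1 and ejects 1. So w(5) = 1. P is now [[2, 8], [3], [5]].
Step i=4: Q has 4 at row 3, column 1; remove 5 from row 3 of P and reverse-bump: 5 enters row 2 and ejects 3; 3 enters row 1 and ejects 2. So w(4) = 2. P is now [[3, 8], [5]].
Step i=3: Q has 3 at row 2, column 1; remove 5 from row 2 of P and reverse-bump: 5 enters row 1 and ejects 3. So w(3) = 3. P is now [[5, 8]].
Step i=2: Q has 2 at row 1, column 2; remove that cell from P, ejecting 8. So w(2) = 8. P is now [[5]].
Step i=1: Q has 1 at row 1, column 1; remove that cell from P, ejecting 5. So w(1) = 5. P is now [].

So w = 5 8 3 2 1 6 4 7.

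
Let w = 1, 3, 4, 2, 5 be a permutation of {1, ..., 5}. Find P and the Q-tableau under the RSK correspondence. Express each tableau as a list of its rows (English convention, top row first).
P = [[1, 2, 4, 5], [3]], Q = [[1, 2, 3, 5], [4]]

Insert each entry of the permutation into P by Schensted row insertion, recording in Q the position of each new cell.

After inserting 1: P = [[1]].
After inserting 3: P = [[1, 3]].
After inserting 4: P = [[1, 3, 4]].
After inserting 2: P = [[1, 2, 4], [3]].
After inserting 5: P = [[1, 2, 4, 5], [3]].

So P = [[1, 2, 4, 5], [3]], Q = [[1, 2, 3, 5], [4]].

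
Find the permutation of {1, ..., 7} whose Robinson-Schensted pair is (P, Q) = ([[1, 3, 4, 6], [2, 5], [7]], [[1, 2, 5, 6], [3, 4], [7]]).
Reverse the RSK construction: for i from n down to 1, find the cell of Q containing i, remove the entry at that cell from P, and reverse-bump it up through P; the value ejected from row 1 is w(i).

Step i=7: Q has 7 at row 3, column 1; remove 7 from row 3 of P and reverse-bump: 7 enters row 2 and ejects 5; 5 enters row 1 and ejects 4. So w(7) = 4. P is now [[1, 3, 5, 6], [2, 7]].
Step i=6: Q has 6 at row 1, column 4; remove that cell from P, ejecting 6. So w(6) = 6. P is now [[1, 3, 5], [2, 7]].
Step i=5: Q has 5 at row 1, column 3; remove that cell from P, ejecting 5. So w(5) = 5. P is now [[1, 3], [2, 7]].
Step i=4: Q has 4 at row 2, column 2; remove 7 from row 2 of P and reverse-bump: 7 enters row 1 and ejects 3. So w(4) = 3. P is now [[1, 7], [2]].
Step i=3: Q has 3 at row 2, column 1; remove 2 from row 2 of P and reverse-bump: 2 enters row 1 and ejects 1. So w(3) = 1. P is now [[2, 7]].
Step i=2: Q has 2 at row 1, column 2; remove that cell from P, ejecting 7. So w(2) = 7. P is now [[2]].
Step i=1: Q has 1 at row 1, column 1; remove that cell from P, ejecting 2. So w(1) = 2. P is now [].

So w = 2 7 1 3 5 6 4.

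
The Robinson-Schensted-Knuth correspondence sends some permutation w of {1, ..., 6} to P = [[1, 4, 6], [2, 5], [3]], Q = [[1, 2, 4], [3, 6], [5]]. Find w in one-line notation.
Reverse the RSK construction: for i from n down to 1, find the cell of Q containing i, remove the entry at that cell from P, and reverse-bump it up through P; the value ejected from row 1 is w(i).

Step i=6: Q has 6 at row 2, column 2; remove 5 from row 2 of P and reverse-bump: 5 enters row 1 and ejects 4. So w(6) = 4. P is now [[1, 5, 6], [2], [3]].
Step i=5: Q has 5 at row 3, column 1; remove 3 from row 3 of P and reverse-bump: 3 enters row 2 and ejects 2; 2 enters row 1 and ejects 1. So w(5) = 1. P is now [[2, 5, 6], [3]].
Step i=4: Q has 4 at row 1, column 3; remove that cell from P, ejecting 6. So w(4) = 6. P is now [[2, 5], [3]].
Step i=3: Q has 3 at row 2, column 1; remove 3 from row 2 of P and reverse-bump: 3 enters row 1 and ejects 2. So w(3) = 2. P is now [[3, 5]].
Step i=2: Q has 2 at row 1, column 2; remove that cell from P, ejecting 5. So w(2) = 5. P is now [[3]].
Step i=1: Q has 1 at row 1, column 1; remove that cell from P, ejecting 3. So w(1) = 3. P is now [].

So w = 3 5 2 6 1 4.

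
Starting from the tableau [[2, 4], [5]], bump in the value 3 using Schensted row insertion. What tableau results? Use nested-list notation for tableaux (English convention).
[[2, 3], [4], [5]]

In row 1, 3 replaces 4 (the leftmost entry greater than 3); 4 is bumped to row 2. In row 2, 4 replaces 5 (the leftmost entry greater than 4); 5 is bumped to row 3. 5 starts a new row 3. The new tableau is [[2, 3], [4], [5]].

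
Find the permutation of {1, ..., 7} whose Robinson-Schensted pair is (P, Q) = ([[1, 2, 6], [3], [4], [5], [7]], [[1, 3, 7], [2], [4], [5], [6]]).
7 1 5 4 3 2 6

Reverse RSK: for i = n, n-1, ..., 1, locate i in Q, remove the corresponding corner cell from P, and reverse-bump its entry up through P; the value ejected from row 1 is w(i).

So w = 7 1 5 4 3 2 6.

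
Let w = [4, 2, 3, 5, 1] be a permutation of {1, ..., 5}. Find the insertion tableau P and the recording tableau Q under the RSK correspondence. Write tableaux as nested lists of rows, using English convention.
P = [[1, 3, 5], [2], [4]], Q = [[1, 3, 4], [2], [5]]

Insert each entry of the permutation into P by Schensted row insertion, recording in Q the position of each new cell.

Insert 4: appended to row 1. P = [[4]], Q = [[1]].
Insert 2: 2 bumps 4 from row 1; 4 starts row 2. P = [[2], [4]], Q = [[1], [2]].
Insert 3: appended to row 1. P = [[2, 3], [4]], Q = [[1, 3], [2]].
Insert 5: appended to row 1. P = [[2, 3, 5], [4]], Q = [[1, 3, 4], [2]].
Insert 1: 1 bumps 2 from row 1; 2 bumps 4 from row 2; 4 starts row 3. P = [[1, 3, 5], [2], [4]], Q = [[1, 3, 4], [2], [5]].

So P = [[1, 3, 5], [2], [4]], Q = [[1, 3, 4], [2], [5]].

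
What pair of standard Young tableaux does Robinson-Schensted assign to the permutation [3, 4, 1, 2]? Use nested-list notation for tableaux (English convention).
Insert each entry of the permutation into P by Schensted row insertion, recording in Q the position of each new cell.

Insert 3: appended to row 1. P = [[3]], Q = [[1]].
Insert 4: appended to row 1. P = [[3, 4]], Q = [[1, 2]].
Insert 1: 1 bumps 3 from row 1; 3 starts row 2. P = [[1, 4], [3]], Q = [[1, 2], [3]].
Insert 2: 2 bumps 4 from row 1; 4 appends to row 2. P = [[1, 2], [3, 4]], Q = [[1, 2], [3, 4]].

So P = [[1, 2], [3, 4]], Q = [[1, 2], [3, 4]].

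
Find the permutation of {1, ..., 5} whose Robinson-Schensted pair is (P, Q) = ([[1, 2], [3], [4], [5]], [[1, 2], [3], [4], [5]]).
Reverse the RSK construction: for i from n down to 1, find the cell of Q containing i, remove the entry at that cell from P, and reverse-bump it up through P; the value ejected from row 1 is w(i).

Step i=5: Q has 5 at row 4, column 1; remove 5 from row 4 of P and reverse-bump: 5 enters row 3 and ejects 4; 4 enters row 2 and ejects 3; 3 enters row 1 and ejects 2. So w(5) = 2. P is now [[1, 3], [4], [5]].
Step i=4: Q has 4 at row 3, column 1; remove 5 from row 3 of P and reverse-bump: 5 enters row 2 and ejects 4; 4 enters row 1 and ejects 3. So w(4) = 3. P is now [[1, 4], [5]].
Step i=3: Q has 3 at row 2, column 1; remove 5 from row 2 of P and reverse-bump: 5 enters row 1 and ejects 4. So w(3) = 4. P is now [[1, 5]].
Step i=2: Q has 2 at row 1, column 2; remove that cell from P, ejecting 5. So w(2) = 5. P is now [[1]].
Step i=1: Q has 1 at row 1, column 1; remove that cell from P, ejecting 1. So w(1) = 1. P is now [].

So w = 1 5 4 3 2.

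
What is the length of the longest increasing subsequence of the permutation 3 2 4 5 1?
3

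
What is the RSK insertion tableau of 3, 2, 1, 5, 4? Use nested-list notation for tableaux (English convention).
After inserting 3: P = [[3]].
After inserting 2: P = [[2], [3]].
After inserting 1: P = [[1], [2], [3]].
After inserting 5: P = [[1, 5], [2], [3]].
After inserting 4: P = [[1, 4], [2, 5], [3]].

So P = [[1, 4], [2, 5], [3]].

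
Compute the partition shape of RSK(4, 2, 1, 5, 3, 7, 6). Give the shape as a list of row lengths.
[3, 3, 1]

Row-insert each entry into an empty tableau.

After inserting 4: P = [[4]].
After inserting 2: P = [[2], [4]].
After inserting 1: P = [[1], [2], [4]].
After inserting 5: P = [[1, 5], [2], [4]].
After inserting 3: P = [[1, 3], [2, 5], [4]].
After inserting 7: P = [[1, 3, 7], [2, 5], [4]].
After inserting 6: P = [[1, 3, 6], [2, 5, 7], [4]].

The final insertion tableau P = [[1, 3, 6], [2, 5, 7], [4]] has shape [3, 3, 1].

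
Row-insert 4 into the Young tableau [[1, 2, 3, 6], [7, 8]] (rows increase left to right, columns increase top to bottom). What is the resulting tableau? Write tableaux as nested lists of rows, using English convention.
In row 1, 4 replaces 6 (the leftmost entry greater than 4); 6 is bumped to row 2. In row 2, 6 replaces 7 (the leftmost entry greater than 6); 7 is bumped to row 3. 7 starts a new row 3. The new tableau is [[1, 2, 3, 4], [6, 8], [7]].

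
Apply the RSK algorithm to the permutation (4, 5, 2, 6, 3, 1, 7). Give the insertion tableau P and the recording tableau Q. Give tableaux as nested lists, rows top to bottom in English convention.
P = [[1, 3, 6, 7], [2, 5], [4]], Q = [[1, 2, 4, 7], [3, 5], [6]]

Insert each entry of the permutation into P by Schensted row insertion, recording in Q the position of each new cell.

Insert 4: appended to row 1. P = [[4]], Q = [[1]].
Insert 5: appended to row 1. P = [[4, 5]], Q = [[1, 2]].
Insert 2: 2 bumps 4 from row 1; 4 starts row 2. P = [[2, 5], [4]], Q = [[1, 2], [3]].
Insert 6: appended to row 1. P = [[2, 5, 6], [4]], Q = [[1, 2, 4], [3]].
Insert 3: 3 bumps 5 from row 1; 5 appends to row 2. P = [[2, 3, 6], [4, 5]], Q = [[1, 2, 4], [3, 5]].
Insert 1: 1 bumps 2 from row 1; 2 bumps 4 from row 2; 4 starts row 3. P = [[1, 3, 6], [2, 5], [4]], Q = [[1, 2, 4], [3, 5], [6]].
Insert 7: appended to row 1. P = [[1, 3, 6, 7], [2, 5], [4]], Q = [[1, 2, 4, 7], [3, 5], [6]].

So P = [[1, 3, 6, 7], [2, 5], [4]], Q = [[1, 2, 4, 7], [3, 5], [6]].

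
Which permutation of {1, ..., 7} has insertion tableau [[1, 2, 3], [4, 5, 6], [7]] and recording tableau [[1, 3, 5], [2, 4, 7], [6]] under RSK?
4 1 7 5 6 2 3

Reverse RSK: for i = n, n-1, ..., 1, locate i in Q, remove the corresponding corner cell from P, and reverse-bump its entry up through P; the value ejected from row 1 is w(i).

So w = 4 1 7 5 6 2 3.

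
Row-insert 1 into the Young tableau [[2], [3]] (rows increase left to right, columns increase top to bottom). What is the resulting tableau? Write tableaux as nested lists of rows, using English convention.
In row 1, 1 replaces 2 (the leftmost entry greater than 1); 2 is bumped to row 2. In row 2, 2 replaces 3 (the leftmost entry greater than 2); 3 is bumped to row 3. 3 starts a new row 3. The new tableau is [[1], [2], [3]].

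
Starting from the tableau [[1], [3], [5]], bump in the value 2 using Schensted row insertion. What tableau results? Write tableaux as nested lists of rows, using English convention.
2 is larger than every entry of row 1, so it is appended to row 1. The new tableau is [[1, 2], [3], [5]].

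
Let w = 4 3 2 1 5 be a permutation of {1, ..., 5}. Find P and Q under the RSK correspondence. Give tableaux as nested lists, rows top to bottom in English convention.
Insert each entry of the permutation into P by Schensted row insertion, recording in Q the position of each new cell.

Insert 4: appended to row 1. P = [[4]].
Insert 3: 3 bumps 4 from row 1; 4 starts row 2. P = [[3], [4]].
Insert 2: 2 bumps 3 from row 1; 3 bumps 4 from row 2; 4 starts row 3. P = [[2], [3], [4]].
Insert 1: 1 bumps 2 from row 1; 2 bumps 3 from row 2; 3 bumps 4 from row 3; 4 starts row 4. P = [[1], [2], [3], [4]].
Insert 5: appended to row 1. P = [[1, 5], [2], [3], [4]].

So P = [[1, 5], [2], [3], [4]], Q = [[1, 5], [2], [3], [4]].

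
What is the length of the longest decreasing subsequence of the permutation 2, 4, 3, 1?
3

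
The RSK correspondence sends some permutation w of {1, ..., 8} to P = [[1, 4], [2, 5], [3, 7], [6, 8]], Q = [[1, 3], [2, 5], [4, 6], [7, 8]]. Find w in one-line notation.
6 3 8 2 7 5 1 4

Reverse the RSK construction: for i from n down to 1, find the cell of Q containing i, remove the entry at that cell from P, and reverse-bump it up through P; the value ejected from row 1 is w(i).

Step i=8: Q has 8 at row 4, column 2; remove 8 from row 4 of P and reverse-bump: 8 enters row 3 and ejects 7; 7 enters row 2 and ejects 5; 5 enters row 1 and ejects 4. So w(8) = 4. P is now [[1, 5], [2, 7], [3, 8], [6]].
Step i=7: Q has 7 at row 4, column 1; remove 6 from row 4 of P and reverse-bump: 6 enters row 3 and ejects 3; 3 enters row 2 and ejects 2; 2 enters row 1 and ejects 1. So w(7) = 1. P is now [[2, 5], [3, 7], [6, 8]].
Step i=6: Q has 6 at row 3, column 2; remove 8 from row 3 of P and reverse-bump: 8 enters row 2 and ejects 7; 7 enters row 1 and ejects 5. So w(6) = 5. P is now [[2, 7], [3, 8], [6]].
Step i=5: Q has 5 at row 2, column 2; remove 8 from row 2 of P and reverse-bump: 8 enters row 1 and ejects 7. So w(5) = 7. P is now [[2, 8], [3], [6]].
Step i=4: Q has 4 at row 3, column 1; remove 6 from row 3 of P and reverse-bump: 6 enters row 2 and ejects 3; 3 enters row 1 and ejects 2. So w(4) = 2. P is now [[3, 8], [6]].
Step i=3: Q has 3 at row 1, column 2; remove that cell from P, ejecting 8. So w(3) = 8. P is now [[3], [6]].
Step i=2: Q has 2 at row 2, column 1; remove 6 from row 2 of P and reverse-bump: 6 enters row 1 and ejects 3. So w(2) = 3. P is now [[6]].
Step i=1: Q has 1 at row 1, column 1; remove that cell from P, ejecting 6. So w(1) = 6. P is now [].

So w = 6 3 8 2 7 5 1 4.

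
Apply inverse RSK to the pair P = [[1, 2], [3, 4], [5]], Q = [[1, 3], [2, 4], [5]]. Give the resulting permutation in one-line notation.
Reverse the RSK construction: for i from n down to 1, find the cell of Q containing i, remove the entry at that cell from P, and reverse-bump it up through P; the value ejected from row 1 is w(i).

Step i=5: Q has 5 at row 3, column 1; remove 5 from row 3 of P and reverse-bump: 5 enters row 2 and ejects 4; 4 enters row 1 and ejects 2. So w(5) = 2. P is now [[1, 4], [3, 5]].
Step i=4: Q has 4 at row 2, column 2; remove 5 from row 2 of P and reverse-bump: 5 enters row 1 and ejects 4. So w(4) = 4. P is now [[1, 5], [3]].
Step i=3: Q has 3 at row 1, column 2; remove that cell from P, ejecting 5. So w(3) = 5. P is now [[1], [3]].
Step i=2: Q has 2 at row 2, column 1; remove 3 from row 2 of P and reverse-bump: 3 enters row 1 and ejects 1. So w(2) = 1. P is now [[3]].
Step i=1: Q has 1 at row 1, column 1; remove that cell from P, ejecting 3. So w(1) = 3. P is now [].

So w = 3 1 5 4 2.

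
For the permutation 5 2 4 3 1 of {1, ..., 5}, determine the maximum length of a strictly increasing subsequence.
2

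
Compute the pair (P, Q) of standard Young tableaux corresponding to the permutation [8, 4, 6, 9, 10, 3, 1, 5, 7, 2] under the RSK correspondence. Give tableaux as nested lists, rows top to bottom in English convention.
Insert each entry of the permutation into P by Schensted row insertion, recording in Q the position of each new cell.

Insert 8: appended to row 1. P = [[8]].
Insert 4: 4 bumps 8 from row 1; 8 starts row 2. P = [[4], [8]].
Insert 6: appended to row 1. P = [[4, 6], [8]].
Insert 9: appended to row 1. P = [[4, 6, 9], [8]].
Insert 10: appended to row 1. P = [[4, 6, 9, 10], [8]].
Insert 3: 3 bumps 4 from row 1; 4 bumps 8 from row 2; 8 starts row 3. P = [[3, 6, 9, 10], [4], [8]].
Insert 1: 1 bumps 3 from row 1; 3 bumps 4 from row 2; 4 bumps 8 from row 3; 8 starts row 4. P = [[1, 6, 9, 10], [3], [4], [8]].
Insert 5: 5 bumps 6 from row 1; 6 appends to row 2. P = [[1, 5, 9, 10], [3, 6], [4], [8]].
Insert 7: 7 bumps 9 from row 1; 9 appends to row 2. P = [[1, 5, 7, 10], [3, 6, 9], [4], [8]].
Insert 2: 2 bumps 5 from row 1; 5 bumps 6 from row 2; 6 appends to row 3. P = [[1, 2, 7, 10], [3, 5, 9], [4, 6], [8]].

So P = [[1, 2, 7, 10], [3, 5, 9], [4, 6], [8]], Q = [[1, 3, 4, 5], [2, 8, 9], [6, 10], [7]].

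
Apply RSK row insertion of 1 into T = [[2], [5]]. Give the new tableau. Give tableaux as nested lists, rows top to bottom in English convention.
[[1], [2], [5]]

In row 1, 1 replaces 2 (the leftmost entry greater than 1); 2 is bumped to row 2. In row 2, 2 replaces 5 (the leftmost entry greater than 2); 5 is bumped to row 3. 5 starts a new row 3. The new tableau is [[1], [2], [5]].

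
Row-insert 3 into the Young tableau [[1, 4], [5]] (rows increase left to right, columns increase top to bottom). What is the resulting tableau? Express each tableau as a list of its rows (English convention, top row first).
In row 1, 3 replaces 4 (the leftmost entry greater than 3); 4 is bumped to row 2. In row 2, 4 replaces 5 (the leftmost entry greater than 4); 5 is bumped to row 3. 5 starts a new row 3. The new tableau is [[1, 3], [4], [5]].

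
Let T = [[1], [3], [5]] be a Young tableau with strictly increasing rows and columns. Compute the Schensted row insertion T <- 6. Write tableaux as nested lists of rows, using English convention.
6 is larger than every entry of row 1, so it is appended to row 1. The new tableau is [[1, 6], [3], [5]].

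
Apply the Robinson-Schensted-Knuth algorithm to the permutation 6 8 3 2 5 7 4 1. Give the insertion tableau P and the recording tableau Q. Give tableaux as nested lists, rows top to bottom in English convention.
Insert each entry of the permutation into P by Schensted row insertion, recording in Q the position of each new cell.

Insert 6: appended to row 1. P = [[6]], Q = [[1]].
Insert 8: appended to row 1. P = [[6, 8]], Q = [[1, 2]].
Insert 3: 3 bumps 6 from row 1; 6 starts row 2. P = [[3, 8], [6]], Q = [[1, 2], [3]].
Insert 2: 2 bumps 3 from row 1; 3 bumps 6 from row 2; 6 starts row 3. P = [[2, 8], [3], [6]], Q = [[1, 2], [3], [4]].
Insert 5: 5 bumps 8 from row 1; 8 appends to row 2. P = [[2, 5], [3, 8], [6]], Q = [[1, 2], [3, 5], [4]].
Insert 7: appended to row 1. P = [[2, 5, 7], [3, 8], [6]], Q = [[1, 2, 6], [3, 5], [4]].
Insert 4: 4 bumps 5 from row 1; 5 bumps 8 from row 2; 8 appends to row 3. P = [[2, 4, 7], [3, 5], [6, 8]], Q = [[1, 2, 6], [3, 5], [4, 7]].
Insert 1: 1 bumps 2 from row 1; 2 bumps 3 from row 2; 3 bumps 6 from row 3; 6 starts row 4. P = [[1, 4, 7], [2, 5], [3, 8], [6]], Q = [[1, 2, 6], [3, 5], [4, 7], [8]].

So P = [[1, 4, 7], [2, 5], [3, 8], [6]], Q = [[1, 2, 6], [3, 5], [4, 7], [8]].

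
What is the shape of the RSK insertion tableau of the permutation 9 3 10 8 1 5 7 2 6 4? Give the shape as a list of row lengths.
Row-insert each entry into an empty tableau.

After inserting 9: P = [[9]].
After inserting 3: P = [[3], [9]].
After inserting 10: P = [[3, 10], [9]].
After inserting 8: P = [[3, 8], [9, 10]].
After inserting 1: P = [[1, 8], [3, 10], [9]].
After inserting 5: P = [[1, 5], [3, 8], [9, 10]].
After inserting 7: P = [[1, 5, 7], [3, 8], [9, 10]].
After inserting 2: P = [[1, 2, 7], [3, 5], [8, 10], [9]].
After inserting 6: P = [[1, 2, 6], [3, 5, 7], [8, 10], [9]].
After inserting 4: P = [[1, 2, 4], [3, 5, 6], [7, 10], [8], [9]].

The final insertion tableau P = [[1, 2, 4], [3, 5, 6], [7, 10], [8], [9]] has shape [3, 3, 2, 1, 1].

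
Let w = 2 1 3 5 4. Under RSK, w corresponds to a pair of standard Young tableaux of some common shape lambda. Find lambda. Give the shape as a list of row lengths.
[3, 2]

Row-insert each entry into an empty tableau.

After inserting 2: P = [[2]].
After inserting 1: P = [[1], [2]].
After inserting 3: P = [[1, 3], [2]].
After inserting 5: P = [[1, 3, 5], [2]].
After inserting 4: P = [[1, 3, 4], [2, 5]].

The final insertion tableau P = [[1, 3, 4], [2, 5]] has shape [3, 2].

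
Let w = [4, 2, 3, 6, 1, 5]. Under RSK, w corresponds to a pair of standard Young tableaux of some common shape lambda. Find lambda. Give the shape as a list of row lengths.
[3, 2, 1]

Row-insert each entry into an empty tableau.

After inserting 4: P = [[4]].
After inserting 2: P = [[2], [4]].
After inserting 3: P = [[2, 3], [4]].
After inserting 6: P = [[2, 3, 6], [4]].
After inserting 1: P = [[1, 3, 6], [2], [4]].
After inserting 5: P = [[1, 3, 5], [2, 6], [4]].

The final insertion tableau P = [[1, 3, 5], [2, 6], [4]] has shape [3, 2, 1].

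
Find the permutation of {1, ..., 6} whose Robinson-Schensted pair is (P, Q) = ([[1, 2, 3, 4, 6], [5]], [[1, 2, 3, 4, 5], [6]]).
Reverse the RSK construction: for i from n down to 1, find the cell of Q containing i, remove the entry at that cell from P, and reverse-bump it up through P; the value ejected from row 1 is w(i).

Step i=6: Q has 6 at row 2, column 1; remove 5 from row 2 of P and reverse-bump: 5 enters row 1 and ejects 4. So w(6) = 4. P is now [[1, 2, 3, 5, 6]].
Step i=5: Q has 5 at row 1, column 5; remove that cell from P, ejecting 6. So w(5) = 6. P is now [[1, 2, 3, 5]].
Step i=4: Q has 4 at row 1, column 4; remove that cell from P, ejecting 5. So w(4) = 5. P is now [[1, 2, 3]].
Step i=3: Q has 3 at row 1, column 3; remove that cell from P, ejecting 3. So w(3) = 3. P is now [[1, 2]].
Step i=2: Q has 2 at row 1, column 2; remove that cell from P, ejecting 2. So w(2) = 2. P is now [[1]].
Step i=1: Q has 1 at row 1, column 1; remove that cell from P, ejecting 1. So w(1) = 1. P is now [].

So w = 1 2 3 5 6 4.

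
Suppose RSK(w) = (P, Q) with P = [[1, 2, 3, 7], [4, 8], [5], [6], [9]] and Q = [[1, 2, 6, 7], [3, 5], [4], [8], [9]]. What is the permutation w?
6 9 8 1 2 5 7 4 3

Reverse the RSK construction: for i from n down to 1, find the cell of Q containing i, remove the entry at that cell from P, and reverse-bump it up through P; the value ejected from row 1 is w(i).

Step i=9: Q has 9 at row 5, column 1; remove 9 from row 5 of P and reverse-bump: 9 enters row 4 and ejects 6; 6 enters row 3 and ejects 5; 5 enters row 2 and ejects 4; 4 enters row 1 and ejects 3. So w(9) = 3. P is now [[1, 2, 4, 7], [5, 8], [6], [9]].
Step i=8: Q has 8 at row 4, column 1; remove 9 from row 4 of P and reverse-bump: 9 enters row 3 and ejects 6; 6 enters row 2 and ejects 5; 5 enters row 1 and ejects 4. So w(8) = 4. P is now [[1, 2, 5, 7], [6, 8], [9]].
Step i=7: Q has 7 at row 1, column 4; remove that cell from P, ejecting 7. So w(7) = 7. P is now [[1, 2, 5], [6, 8], [9]].
Step i=6: Q has 6 at row 1, column 3; remove that cell from P, ejecting 5. So w(6) = 5. P is now [[1, 2], [6, 8], [9]].
Step i=5: Q has 5 at row 2, column 2; remove 8 from row 2 of P and reverse-bump: 8 enters row 1 and ejects 2. So w(5) = 2. P is now [[1, 8], [6], [9]].
Step i=4: Q has 4 at row 3, column 1; remove 9 from row 3 of P and reverse-bump: 9 enters row 2 and ejects 6; 6 enters row 1 and ejects 1. So w(4) = 1. P is now [[6, 8], [9]].
Step i=3: Q has 3 at row 2, column 1; remove 9 from row 2 of P and reverse-bump: 9 enters row 1 and ejects 8. So w(3) = 8. P is now [[6, 9]].
Step i=2: Q has 2 at row 1, column 2; remove that cell from P, ejecting 9. So w(2) = 9. P is now [[6]].
Step i=1: Q has 1 at row 1, column 1; remove that cell from P, ejecting 6. So w(1) = 6. P is now [].

So w = 6 9 8 1 2 5 7 4 3.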